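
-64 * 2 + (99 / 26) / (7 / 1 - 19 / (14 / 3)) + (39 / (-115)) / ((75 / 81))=-127.07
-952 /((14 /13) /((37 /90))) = -16354 /45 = -363.42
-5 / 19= -0.26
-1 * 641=-641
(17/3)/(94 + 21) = 17/345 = 0.05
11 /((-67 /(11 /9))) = -121 /603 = -0.20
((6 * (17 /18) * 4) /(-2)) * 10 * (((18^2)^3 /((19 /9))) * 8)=-277539747840 /19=-14607355149.47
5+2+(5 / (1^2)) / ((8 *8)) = 7.08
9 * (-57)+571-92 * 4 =-310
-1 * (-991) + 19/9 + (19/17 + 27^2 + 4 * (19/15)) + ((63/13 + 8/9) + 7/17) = 5749676/3315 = 1734.44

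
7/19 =0.37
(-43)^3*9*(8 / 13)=-5724504 / 13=-440346.46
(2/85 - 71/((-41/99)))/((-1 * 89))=-597547/310165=-1.93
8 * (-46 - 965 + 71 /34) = -137212 /17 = -8071.29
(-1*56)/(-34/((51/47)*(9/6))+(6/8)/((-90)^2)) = 604800/225599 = 2.68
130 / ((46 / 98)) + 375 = 651.96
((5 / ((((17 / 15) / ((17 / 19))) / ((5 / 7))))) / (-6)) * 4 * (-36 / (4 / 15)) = 253.76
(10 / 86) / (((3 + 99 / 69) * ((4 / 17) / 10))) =575 / 516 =1.11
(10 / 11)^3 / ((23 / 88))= 8000 / 2783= 2.87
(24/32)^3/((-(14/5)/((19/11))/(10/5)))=-2565/4928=-0.52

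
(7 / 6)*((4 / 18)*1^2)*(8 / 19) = 56 / 513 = 0.11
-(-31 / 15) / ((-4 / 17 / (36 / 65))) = -1581 / 325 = -4.86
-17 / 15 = -1.13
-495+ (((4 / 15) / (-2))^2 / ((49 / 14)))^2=-495.00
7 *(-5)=-35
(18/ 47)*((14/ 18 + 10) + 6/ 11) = 2242/ 517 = 4.34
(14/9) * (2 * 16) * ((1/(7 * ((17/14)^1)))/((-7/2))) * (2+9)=-2816/153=-18.41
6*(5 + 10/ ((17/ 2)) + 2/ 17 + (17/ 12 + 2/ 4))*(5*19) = 159125/ 34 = 4680.15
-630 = -630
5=5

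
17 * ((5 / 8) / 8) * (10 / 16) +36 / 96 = 617 / 512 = 1.21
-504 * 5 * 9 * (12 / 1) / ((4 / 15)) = -1020600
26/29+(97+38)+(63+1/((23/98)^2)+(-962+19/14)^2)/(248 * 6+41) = 3399834521421/4597452244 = 739.50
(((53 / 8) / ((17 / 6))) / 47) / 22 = 159 / 70312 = 0.00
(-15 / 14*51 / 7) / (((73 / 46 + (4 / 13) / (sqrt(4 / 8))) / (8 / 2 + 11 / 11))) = -1085347575 / 40811561 + 210436200*sqrt(2) / 40811561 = -19.30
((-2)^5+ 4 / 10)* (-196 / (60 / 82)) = 634844 / 75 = 8464.59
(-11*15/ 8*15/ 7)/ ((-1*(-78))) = -825/ 1456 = -0.57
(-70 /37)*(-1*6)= 420 /37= 11.35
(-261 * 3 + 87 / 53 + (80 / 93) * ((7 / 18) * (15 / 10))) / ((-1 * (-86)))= -5773264 / 635841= -9.08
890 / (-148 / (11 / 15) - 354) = -4895 / 3057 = -1.60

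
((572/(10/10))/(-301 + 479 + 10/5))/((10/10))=3.18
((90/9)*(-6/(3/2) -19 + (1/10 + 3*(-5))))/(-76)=379/76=4.99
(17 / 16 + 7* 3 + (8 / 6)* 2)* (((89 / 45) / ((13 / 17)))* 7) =12571517 / 28080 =447.70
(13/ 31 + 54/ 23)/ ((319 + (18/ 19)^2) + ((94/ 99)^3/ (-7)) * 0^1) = 712253/ 82339379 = 0.01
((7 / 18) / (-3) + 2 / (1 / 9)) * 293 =282745 / 54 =5236.02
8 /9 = 0.89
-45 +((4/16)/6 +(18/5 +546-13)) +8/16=59057/120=492.14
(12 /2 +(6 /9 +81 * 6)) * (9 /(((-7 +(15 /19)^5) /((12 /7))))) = -65874137796 /58006613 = -1135.63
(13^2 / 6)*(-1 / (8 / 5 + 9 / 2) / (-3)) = 845 / 549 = 1.54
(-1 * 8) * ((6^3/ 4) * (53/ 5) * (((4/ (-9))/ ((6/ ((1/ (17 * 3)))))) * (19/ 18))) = 16112/ 2295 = 7.02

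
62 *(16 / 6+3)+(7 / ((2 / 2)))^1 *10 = 1264 / 3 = 421.33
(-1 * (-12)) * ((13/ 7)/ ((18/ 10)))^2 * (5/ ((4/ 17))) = 271.45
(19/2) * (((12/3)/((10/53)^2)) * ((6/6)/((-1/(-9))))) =480339/50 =9606.78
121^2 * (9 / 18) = 7320.50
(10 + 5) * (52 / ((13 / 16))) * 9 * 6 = 51840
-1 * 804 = -804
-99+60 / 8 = -183 / 2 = -91.50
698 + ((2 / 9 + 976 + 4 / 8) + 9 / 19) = 572917 / 342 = 1675.20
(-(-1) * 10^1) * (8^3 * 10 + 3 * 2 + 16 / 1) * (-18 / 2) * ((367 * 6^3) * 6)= -220112976960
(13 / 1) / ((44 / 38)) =247 / 22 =11.23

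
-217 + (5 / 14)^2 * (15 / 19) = -807733 / 3724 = -216.90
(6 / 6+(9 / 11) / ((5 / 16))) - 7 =-186 / 55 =-3.38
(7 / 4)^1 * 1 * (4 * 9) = 63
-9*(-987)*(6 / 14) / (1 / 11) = 41877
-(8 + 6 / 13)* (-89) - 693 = 781 / 13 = 60.08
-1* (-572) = 572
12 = 12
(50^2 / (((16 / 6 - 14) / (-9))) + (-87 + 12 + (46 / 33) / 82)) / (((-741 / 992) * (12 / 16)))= -174350213888 / 51131223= -3409.86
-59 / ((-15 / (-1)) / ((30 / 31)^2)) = -3540 / 961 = -3.68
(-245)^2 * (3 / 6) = 60025 / 2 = 30012.50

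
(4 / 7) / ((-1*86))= -0.01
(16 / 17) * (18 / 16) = 18 / 17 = 1.06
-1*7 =-7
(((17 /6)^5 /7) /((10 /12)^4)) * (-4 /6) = -1419857 /39375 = -36.06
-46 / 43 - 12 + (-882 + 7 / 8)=-307603 / 344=-894.19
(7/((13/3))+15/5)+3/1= 99/13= 7.62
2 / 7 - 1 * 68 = -474 / 7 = -67.71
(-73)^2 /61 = 5329 /61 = 87.36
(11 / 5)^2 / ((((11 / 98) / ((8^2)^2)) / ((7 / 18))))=15454208 / 225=68685.37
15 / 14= 1.07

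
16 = 16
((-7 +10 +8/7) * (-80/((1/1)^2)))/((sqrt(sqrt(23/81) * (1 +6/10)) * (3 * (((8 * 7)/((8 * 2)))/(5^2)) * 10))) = -2900 * sqrt(10) * 23^(3/4)/1127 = -85.46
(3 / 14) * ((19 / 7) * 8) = 228 / 49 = 4.65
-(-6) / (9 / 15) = 10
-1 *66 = -66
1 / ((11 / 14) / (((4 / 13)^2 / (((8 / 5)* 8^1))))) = 35 / 3718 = 0.01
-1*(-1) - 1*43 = -42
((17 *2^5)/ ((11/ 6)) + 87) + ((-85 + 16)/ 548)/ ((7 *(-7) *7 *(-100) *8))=634716834441/ 1654083200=383.73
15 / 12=5 / 4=1.25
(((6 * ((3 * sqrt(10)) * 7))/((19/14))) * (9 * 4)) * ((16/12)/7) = 12096 * sqrt(10)/19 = 2013.21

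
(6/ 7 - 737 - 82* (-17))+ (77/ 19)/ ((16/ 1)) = 1400459/ 2128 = 658.11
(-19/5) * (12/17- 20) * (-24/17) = -149568/1445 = -103.51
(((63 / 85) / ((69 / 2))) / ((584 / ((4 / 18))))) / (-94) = -7 / 80491260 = -0.00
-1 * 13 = -13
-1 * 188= -188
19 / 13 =1.46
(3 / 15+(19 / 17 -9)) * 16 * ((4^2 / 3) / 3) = -167168 / 765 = -218.52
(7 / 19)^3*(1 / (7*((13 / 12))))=588 / 89167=0.01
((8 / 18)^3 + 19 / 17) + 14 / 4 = 116629 / 24786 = 4.71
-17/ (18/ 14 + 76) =-119/ 541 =-0.22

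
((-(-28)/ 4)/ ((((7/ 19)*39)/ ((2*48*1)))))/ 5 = 608/ 65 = 9.35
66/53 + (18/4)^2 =4557/212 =21.50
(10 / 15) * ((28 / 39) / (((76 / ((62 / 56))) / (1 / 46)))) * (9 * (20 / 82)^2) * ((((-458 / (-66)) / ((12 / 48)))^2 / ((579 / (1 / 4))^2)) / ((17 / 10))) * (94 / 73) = 38203268500 / 4326625359089654049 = 0.00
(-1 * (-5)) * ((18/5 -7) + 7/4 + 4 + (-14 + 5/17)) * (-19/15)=24453/340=71.92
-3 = -3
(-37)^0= 1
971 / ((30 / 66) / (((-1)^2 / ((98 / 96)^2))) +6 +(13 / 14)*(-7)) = -36895.09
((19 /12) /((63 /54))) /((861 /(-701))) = -13319 /12054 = -1.10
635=635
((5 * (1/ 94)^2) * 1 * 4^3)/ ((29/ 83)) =6640/ 64061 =0.10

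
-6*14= -84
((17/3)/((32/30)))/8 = 85/128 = 0.66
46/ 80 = 23/ 40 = 0.58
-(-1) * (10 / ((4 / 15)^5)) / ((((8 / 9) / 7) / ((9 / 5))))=430565625 / 4096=105118.56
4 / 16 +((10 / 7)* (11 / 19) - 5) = -2087 / 532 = -3.92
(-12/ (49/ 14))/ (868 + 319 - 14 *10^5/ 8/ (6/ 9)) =0.00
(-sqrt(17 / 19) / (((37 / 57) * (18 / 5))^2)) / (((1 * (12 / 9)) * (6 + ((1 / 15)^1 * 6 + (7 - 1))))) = -2375 * sqrt(323) / 4074144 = -0.01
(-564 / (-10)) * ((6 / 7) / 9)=188 / 35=5.37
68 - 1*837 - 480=-1249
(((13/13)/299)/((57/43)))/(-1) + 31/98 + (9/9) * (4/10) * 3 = 12641879/8351070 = 1.51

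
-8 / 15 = -0.53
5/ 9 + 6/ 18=8/ 9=0.89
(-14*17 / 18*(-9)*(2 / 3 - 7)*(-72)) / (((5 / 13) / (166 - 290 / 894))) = 17414059208 / 745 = 23374576.12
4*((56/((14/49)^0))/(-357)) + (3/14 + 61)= 43259/714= 60.59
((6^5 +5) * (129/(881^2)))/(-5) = -0.26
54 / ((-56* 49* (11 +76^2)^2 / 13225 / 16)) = -0.00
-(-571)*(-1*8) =-4568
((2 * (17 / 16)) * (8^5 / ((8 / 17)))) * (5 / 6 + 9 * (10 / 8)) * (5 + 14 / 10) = 11442858.67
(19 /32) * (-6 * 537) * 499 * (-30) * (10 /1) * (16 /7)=4582167300 /7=654595328.57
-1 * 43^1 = -43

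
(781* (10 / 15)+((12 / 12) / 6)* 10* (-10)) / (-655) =-504 / 655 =-0.77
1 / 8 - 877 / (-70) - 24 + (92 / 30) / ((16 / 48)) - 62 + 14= -14041 / 280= -50.15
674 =674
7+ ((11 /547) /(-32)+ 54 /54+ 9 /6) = 166277 /17504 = 9.50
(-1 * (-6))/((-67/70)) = -420/67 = -6.27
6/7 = 0.86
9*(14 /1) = 126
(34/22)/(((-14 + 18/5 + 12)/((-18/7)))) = -765/308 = -2.48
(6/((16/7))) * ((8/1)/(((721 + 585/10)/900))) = 37800/1559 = 24.25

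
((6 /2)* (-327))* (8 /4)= -1962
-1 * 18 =-18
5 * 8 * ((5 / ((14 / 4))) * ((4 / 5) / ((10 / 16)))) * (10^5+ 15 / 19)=7314343.46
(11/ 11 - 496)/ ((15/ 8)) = -264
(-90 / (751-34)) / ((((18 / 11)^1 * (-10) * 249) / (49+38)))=319 / 119022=0.00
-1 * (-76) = 76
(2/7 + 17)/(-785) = -121/5495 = -0.02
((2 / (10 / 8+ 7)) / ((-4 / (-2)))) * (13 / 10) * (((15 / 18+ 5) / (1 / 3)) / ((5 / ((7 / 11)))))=637 / 1815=0.35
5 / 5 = 1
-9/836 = -0.01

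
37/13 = 2.85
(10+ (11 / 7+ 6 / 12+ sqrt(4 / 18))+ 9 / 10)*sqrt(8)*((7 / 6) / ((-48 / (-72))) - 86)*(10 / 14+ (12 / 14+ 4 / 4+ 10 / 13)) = -23255696*sqrt(2) / 3185 - 102448 / 273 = -10701.33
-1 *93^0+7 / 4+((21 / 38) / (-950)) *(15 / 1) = 1338 / 1805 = 0.74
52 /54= 26 /27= 0.96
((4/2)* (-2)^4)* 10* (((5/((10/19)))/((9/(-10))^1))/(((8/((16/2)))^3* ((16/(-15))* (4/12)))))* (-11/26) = -52250/13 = -4019.23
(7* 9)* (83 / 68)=5229 / 68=76.90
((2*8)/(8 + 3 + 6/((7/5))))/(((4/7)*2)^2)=343/428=0.80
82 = 82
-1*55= -55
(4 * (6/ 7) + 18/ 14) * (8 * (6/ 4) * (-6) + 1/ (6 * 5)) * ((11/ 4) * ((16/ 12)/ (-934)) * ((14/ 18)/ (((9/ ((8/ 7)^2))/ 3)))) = 4179824/ 9267615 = 0.45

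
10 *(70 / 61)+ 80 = 5580 / 61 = 91.48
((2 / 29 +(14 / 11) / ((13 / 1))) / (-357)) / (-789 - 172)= 692 / 1422740319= 0.00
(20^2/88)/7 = 50/77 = 0.65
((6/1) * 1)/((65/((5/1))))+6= 84/13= 6.46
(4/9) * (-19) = -76/9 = -8.44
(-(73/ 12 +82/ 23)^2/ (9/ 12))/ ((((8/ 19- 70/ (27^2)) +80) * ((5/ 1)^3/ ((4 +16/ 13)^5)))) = -38892454575659136/ 803406902978875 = -48.41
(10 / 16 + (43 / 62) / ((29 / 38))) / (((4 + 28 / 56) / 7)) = 25739 / 10788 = 2.39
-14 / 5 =-2.80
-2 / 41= -0.05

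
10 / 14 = 5 / 7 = 0.71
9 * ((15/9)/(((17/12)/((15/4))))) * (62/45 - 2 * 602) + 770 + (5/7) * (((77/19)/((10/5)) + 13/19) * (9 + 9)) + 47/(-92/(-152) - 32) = -126635792631/2697373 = -46947.82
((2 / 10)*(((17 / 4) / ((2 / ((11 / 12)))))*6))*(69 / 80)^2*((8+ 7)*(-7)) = -18696447 / 102400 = -182.58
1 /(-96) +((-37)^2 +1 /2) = 131471 /96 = 1369.49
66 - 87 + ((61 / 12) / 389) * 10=-48709 / 2334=-20.87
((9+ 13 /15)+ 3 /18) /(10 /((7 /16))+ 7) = 2107 /6270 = 0.34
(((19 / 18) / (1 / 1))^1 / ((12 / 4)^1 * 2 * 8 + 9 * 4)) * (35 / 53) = 95 / 11448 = 0.01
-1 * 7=-7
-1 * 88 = -88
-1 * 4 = -4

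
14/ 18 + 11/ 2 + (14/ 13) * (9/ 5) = 9613/ 1170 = 8.22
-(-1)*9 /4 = 9 /4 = 2.25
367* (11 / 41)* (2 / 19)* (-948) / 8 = -956769 / 779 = -1228.20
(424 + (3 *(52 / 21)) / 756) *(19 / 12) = 10658335 / 15876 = 671.35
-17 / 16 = -1.06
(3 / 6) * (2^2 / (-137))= -2 / 137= -0.01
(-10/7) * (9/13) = -90/91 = -0.99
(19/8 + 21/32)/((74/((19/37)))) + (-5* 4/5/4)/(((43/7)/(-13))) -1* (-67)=260474001/3767488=69.14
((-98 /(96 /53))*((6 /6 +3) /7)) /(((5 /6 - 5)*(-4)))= -371 /200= -1.86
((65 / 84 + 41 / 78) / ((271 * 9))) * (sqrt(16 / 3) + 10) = 473 * sqrt(3) / 665847 + 2365 / 443898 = 0.01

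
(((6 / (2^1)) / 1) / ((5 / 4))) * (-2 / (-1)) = 24 / 5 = 4.80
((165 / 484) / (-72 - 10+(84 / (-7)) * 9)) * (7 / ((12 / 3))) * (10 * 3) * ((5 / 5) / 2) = -315 / 6688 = -0.05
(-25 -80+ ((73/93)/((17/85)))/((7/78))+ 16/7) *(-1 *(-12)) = -153588/217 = -707.78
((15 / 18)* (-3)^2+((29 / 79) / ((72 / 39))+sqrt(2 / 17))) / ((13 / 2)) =2* sqrt(34) / 221+14597 / 12324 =1.24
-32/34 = -16/17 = -0.94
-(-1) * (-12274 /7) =-12274 /7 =-1753.43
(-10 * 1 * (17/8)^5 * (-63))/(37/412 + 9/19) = 875277946935/18067456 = 48445.00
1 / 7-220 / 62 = -739 / 217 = -3.41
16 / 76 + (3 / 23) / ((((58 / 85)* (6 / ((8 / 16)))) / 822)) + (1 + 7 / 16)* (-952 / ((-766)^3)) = 151564607976477 / 11391888863216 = 13.30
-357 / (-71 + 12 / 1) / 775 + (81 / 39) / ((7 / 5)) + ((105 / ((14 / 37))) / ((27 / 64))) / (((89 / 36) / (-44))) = -4334850794782 / 370326775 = -11705.47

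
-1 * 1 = -1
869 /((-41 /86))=-74734 /41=-1822.78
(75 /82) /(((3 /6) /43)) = 3225 /41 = 78.66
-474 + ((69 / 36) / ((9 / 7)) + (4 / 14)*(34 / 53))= -18925157 / 40068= -472.33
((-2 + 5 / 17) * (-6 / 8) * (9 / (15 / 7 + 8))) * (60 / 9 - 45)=-210105 / 4828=-43.52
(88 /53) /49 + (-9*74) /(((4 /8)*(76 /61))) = -52751189 /49343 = -1069.07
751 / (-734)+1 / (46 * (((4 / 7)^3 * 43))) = -47409415 / 46459264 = -1.02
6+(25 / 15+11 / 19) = 470 / 57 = 8.25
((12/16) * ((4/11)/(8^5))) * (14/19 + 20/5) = 135/3424256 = 0.00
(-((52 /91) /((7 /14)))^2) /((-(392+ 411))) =64 /39347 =0.00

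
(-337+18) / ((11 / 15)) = -435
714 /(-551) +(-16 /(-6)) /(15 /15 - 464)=-1.30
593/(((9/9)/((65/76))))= 38545/76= 507.17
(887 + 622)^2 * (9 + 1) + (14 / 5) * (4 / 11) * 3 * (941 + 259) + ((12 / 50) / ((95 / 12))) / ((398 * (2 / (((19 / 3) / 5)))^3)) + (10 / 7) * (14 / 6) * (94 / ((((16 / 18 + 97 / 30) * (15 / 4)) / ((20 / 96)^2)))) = 2600941633052483299 / 114204234375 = 22774476.33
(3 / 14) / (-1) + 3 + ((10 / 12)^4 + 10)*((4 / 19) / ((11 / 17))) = 14053 / 2268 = 6.20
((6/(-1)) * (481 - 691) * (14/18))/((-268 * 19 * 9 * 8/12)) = -245/7638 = -0.03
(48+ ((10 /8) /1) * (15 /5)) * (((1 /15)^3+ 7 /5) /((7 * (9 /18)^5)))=869584 /2625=331.27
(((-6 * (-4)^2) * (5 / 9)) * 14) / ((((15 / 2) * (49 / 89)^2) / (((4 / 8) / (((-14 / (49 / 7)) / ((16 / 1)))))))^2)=-2311.53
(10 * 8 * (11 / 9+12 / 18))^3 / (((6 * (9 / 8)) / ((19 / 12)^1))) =47793664000 / 59049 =809389.90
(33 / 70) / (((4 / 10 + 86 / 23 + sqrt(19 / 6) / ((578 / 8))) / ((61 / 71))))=197213877729 / 2015319099124 - 1538747265* sqrt(114) / 28214467387736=0.10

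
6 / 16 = 3 / 8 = 0.38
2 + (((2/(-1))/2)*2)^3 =-6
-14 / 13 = -1.08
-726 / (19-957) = 363 / 469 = 0.77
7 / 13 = 0.54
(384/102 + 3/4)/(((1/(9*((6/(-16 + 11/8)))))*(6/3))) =-1842/221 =-8.33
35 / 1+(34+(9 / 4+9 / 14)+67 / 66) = 67367 / 924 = 72.91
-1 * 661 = -661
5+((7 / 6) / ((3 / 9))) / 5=57 / 10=5.70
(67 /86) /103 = 67 /8858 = 0.01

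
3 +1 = 4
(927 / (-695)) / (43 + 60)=-9 / 695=-0.01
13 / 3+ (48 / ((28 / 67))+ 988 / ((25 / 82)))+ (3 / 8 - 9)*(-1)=14147513 / 4200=3368.46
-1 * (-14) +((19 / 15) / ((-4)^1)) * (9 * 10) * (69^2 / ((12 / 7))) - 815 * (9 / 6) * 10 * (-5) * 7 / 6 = -62601 / 8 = -7825.12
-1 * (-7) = 7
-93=-93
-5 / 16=-0.31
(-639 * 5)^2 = 10208025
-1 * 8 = -8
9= 9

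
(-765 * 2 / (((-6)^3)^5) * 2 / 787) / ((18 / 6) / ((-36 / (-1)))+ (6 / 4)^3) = 85 / 35547399742464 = 0.00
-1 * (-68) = 68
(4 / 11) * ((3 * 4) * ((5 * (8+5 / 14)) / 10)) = 1404 / 77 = 18.23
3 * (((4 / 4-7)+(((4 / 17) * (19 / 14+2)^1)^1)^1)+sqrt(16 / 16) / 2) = -3363 / 238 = -14.13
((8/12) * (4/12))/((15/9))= 2/15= 0.13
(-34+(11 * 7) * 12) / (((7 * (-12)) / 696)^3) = -173649680 / 343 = -506267.29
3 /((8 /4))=1.50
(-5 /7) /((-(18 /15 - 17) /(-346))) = 8650 /553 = 15.64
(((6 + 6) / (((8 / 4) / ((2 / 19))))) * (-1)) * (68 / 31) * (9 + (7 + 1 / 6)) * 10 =-131920 / 589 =-223.97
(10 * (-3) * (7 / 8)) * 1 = -105 / 4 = -26.25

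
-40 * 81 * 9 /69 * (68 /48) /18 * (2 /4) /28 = -765 /1288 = -0.59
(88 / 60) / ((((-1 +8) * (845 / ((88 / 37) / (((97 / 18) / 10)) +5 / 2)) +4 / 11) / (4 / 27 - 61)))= -394623955 / 3784604067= -0.10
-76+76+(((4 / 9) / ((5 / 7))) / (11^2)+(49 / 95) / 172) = 28973 / 3558852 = 0.01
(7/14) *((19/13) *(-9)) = -171/26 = -6.58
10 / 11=0.91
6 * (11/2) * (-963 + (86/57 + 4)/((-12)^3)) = -521685791/16416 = -31779.11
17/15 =1.13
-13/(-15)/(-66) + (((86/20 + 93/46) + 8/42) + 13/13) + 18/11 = 1456099/159390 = 9.14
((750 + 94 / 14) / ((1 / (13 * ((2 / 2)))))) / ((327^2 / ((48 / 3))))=1101776 / 748503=1.47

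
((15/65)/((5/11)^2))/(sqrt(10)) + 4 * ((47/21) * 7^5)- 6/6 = 363 * sqrt(10)/3250 + 451385/3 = 150462.02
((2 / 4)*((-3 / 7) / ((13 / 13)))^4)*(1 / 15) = 27 / 24010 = 0.00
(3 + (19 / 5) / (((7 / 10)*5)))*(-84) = -1716 / 5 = -343.20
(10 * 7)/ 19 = 70/ 19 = 3.68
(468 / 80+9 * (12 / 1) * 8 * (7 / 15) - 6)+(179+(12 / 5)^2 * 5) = 12217 / 20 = 610.85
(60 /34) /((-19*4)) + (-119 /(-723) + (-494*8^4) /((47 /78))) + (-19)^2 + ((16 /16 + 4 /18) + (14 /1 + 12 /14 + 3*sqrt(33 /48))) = -1547828434906121 /460986246 + 3*sqrt(11) /4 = -3357643.10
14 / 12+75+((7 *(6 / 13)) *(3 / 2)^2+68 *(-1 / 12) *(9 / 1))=1265 / 39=32.44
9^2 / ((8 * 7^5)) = 81 / 134456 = 0.00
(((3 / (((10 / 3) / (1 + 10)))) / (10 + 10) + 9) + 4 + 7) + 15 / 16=8573 / 400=21.43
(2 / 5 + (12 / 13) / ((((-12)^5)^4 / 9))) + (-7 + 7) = 922942220404021788677 / 2307355551010054471680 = 0.40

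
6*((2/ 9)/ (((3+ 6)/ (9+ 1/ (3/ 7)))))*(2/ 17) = 16/ 81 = 0.20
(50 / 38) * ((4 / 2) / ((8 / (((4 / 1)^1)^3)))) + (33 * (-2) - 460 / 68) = -16703 / 323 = -51.71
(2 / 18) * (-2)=-0.22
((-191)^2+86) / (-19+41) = 36567 / 22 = 1662.14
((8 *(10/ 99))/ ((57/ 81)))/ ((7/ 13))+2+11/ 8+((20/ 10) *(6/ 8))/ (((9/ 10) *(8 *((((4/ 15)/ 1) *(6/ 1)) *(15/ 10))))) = 2357171/ 421344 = 5.59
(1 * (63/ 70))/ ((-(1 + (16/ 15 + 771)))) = -27/ 23192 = -0.00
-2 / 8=-1 / 4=-0.25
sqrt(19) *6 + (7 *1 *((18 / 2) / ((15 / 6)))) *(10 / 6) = 68.15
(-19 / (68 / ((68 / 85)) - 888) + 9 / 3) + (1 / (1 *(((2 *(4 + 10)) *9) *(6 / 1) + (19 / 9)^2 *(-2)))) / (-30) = 2956068319 / 977652500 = 3.02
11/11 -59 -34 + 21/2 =-163/2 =-81.50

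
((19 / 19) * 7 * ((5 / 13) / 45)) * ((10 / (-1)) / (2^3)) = -0.07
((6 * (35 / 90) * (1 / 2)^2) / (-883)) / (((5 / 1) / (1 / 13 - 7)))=21 / 22958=0.00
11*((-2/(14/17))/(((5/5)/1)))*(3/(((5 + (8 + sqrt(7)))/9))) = -2431/42 + 187*sqrt(7)/42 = -46.10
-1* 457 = -457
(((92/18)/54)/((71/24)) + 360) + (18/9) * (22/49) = 101709700/281799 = 360.93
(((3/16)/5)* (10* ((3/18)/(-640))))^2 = 1/104857600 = 0.00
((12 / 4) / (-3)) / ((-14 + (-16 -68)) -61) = 1 / 159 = 0.01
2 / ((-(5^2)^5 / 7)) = -14 / 9765625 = -0.00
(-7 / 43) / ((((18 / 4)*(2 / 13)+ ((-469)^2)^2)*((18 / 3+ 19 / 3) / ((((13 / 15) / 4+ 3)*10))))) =-17563 / 2001404622386324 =-0.00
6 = 6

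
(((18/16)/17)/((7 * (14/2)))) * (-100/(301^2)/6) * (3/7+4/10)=-435/2113177724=-0.00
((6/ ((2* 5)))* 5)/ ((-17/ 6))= -18/ 17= -1.06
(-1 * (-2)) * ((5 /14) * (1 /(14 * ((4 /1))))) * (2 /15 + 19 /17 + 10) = 2869 /19992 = 0.14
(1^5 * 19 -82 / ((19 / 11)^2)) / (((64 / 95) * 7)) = -15315 / 8512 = -1.80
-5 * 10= -50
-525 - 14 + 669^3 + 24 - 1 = 299417793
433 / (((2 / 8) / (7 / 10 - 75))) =-643438 / 5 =-128687.60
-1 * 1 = -1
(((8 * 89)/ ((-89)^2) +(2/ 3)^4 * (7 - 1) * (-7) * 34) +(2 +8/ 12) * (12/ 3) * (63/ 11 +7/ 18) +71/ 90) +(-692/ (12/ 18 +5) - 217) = -2494285571/ 4493610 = -555.07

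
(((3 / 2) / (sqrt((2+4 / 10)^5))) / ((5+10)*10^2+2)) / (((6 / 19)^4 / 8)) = 3258025*sqrt(15) / 140154624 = 0.09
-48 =-48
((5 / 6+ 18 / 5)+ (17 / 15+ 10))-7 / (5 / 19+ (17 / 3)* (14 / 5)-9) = 444547 / 30480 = 14.58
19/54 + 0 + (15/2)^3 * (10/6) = 151951/216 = 703.48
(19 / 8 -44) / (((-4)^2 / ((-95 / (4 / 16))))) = 31635 / 32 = 988.59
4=4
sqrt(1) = 1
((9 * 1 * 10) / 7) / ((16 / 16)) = 90 / 7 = 12.86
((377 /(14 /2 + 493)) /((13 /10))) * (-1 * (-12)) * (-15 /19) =-522 /95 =-5.49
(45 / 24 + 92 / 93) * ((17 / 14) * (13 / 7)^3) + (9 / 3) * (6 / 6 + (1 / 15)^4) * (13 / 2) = 839584750199 / 20096370000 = 41.78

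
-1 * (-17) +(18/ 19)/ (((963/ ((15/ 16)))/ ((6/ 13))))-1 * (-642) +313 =102755997/ 105716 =972.00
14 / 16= 7 / 8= 0.88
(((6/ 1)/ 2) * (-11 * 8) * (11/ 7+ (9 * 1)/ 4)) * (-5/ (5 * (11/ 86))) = 7887.43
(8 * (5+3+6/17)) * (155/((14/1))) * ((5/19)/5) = 88040/2261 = 38.94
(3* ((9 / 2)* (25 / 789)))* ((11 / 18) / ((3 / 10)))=0.87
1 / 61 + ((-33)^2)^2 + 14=72342036 / 61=1185935.02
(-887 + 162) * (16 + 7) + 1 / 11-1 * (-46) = -182918 / 11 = -16628.91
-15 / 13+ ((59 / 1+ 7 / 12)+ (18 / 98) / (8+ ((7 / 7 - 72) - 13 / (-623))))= 312916003 / 5355714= 58.43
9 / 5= 1.80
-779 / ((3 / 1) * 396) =-0.66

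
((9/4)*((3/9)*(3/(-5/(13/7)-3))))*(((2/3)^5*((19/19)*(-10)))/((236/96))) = 4160/19647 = 0.21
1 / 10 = 0.10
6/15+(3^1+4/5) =21/5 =4.20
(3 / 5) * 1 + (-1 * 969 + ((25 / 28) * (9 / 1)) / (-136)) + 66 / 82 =-755389581 / 780640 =-967.65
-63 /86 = -0.73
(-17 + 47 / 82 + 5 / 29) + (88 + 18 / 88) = 3764143 / 52316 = 71.95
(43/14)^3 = 28.97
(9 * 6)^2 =2916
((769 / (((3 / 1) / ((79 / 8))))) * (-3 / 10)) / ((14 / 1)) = -60751 / 1120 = -54.24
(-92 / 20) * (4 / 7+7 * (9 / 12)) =-26.78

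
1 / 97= 0.01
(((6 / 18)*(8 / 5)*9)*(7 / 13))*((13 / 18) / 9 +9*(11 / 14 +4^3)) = 2645176 / 1755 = 1507.22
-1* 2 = -2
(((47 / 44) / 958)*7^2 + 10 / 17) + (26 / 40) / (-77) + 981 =24619823407 / 25080440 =981.63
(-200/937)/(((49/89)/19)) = -338200/45913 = -7.37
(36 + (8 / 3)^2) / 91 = 388 / 819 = 0.47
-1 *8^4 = -4096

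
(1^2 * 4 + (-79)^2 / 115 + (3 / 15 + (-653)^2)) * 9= 441393831 / 115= 3838207.23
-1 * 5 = -5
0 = 0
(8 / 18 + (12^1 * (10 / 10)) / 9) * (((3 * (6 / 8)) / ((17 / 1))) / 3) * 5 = 20 / 51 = 0.39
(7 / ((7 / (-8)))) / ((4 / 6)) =-12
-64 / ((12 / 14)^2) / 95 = -784 / 855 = -0.92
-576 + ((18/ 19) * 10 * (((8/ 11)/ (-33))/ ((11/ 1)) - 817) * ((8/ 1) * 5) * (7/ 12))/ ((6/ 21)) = -15999782564/ 25289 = -632677.55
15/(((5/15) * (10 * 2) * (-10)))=-0.22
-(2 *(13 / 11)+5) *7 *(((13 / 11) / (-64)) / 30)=2457 / 77440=0.03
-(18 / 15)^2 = -36 / 25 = -1.44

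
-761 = -761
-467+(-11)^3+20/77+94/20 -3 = -1382951/770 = -1796.04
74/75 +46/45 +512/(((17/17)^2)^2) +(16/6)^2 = 13028/25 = 521.12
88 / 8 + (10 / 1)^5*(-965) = -96499989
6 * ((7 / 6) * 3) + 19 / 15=22.27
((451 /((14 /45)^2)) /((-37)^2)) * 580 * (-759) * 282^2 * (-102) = 815285532988971000 /67081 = 12153747454405.44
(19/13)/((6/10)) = 95/39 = 2.44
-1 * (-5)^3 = 125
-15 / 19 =-0.79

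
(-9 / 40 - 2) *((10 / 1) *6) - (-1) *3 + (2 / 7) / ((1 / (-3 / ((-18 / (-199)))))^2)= 11579 / 63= 183.79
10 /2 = 5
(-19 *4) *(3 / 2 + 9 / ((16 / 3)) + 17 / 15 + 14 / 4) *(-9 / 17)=106989 / 340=314.67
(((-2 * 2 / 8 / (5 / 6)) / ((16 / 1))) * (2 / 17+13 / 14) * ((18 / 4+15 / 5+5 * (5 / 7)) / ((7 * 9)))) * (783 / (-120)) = 671553 / 14927360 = 0.04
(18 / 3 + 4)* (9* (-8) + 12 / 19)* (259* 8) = -28096320 / 19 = -1478753.68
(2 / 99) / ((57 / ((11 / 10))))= 1 / 2565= 0.00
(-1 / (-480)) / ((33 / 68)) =17 / 3960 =0.00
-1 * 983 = -983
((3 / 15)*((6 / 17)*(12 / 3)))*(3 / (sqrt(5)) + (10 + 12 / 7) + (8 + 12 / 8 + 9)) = 72*sqrt(5) / 425 + 5076 / 595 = 8.91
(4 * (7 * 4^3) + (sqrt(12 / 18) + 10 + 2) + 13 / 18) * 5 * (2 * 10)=100 * sqrt(6) / 3 + 1624250 / 9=180553.87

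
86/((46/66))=2838/23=123.39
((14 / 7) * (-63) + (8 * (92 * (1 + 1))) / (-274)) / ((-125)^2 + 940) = -17998 / 2269405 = -0.01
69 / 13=5.31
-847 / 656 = -1.29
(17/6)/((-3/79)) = -1343/18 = -74.61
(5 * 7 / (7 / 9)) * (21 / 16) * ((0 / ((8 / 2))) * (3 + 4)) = 0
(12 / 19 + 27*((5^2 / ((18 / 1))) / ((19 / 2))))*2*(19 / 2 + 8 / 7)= 12963 / 133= 97.47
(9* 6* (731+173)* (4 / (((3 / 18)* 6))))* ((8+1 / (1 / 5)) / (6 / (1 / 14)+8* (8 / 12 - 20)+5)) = -7615296 / 197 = -38656.32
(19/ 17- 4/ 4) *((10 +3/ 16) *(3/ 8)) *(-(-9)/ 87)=1467/ 31552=0.05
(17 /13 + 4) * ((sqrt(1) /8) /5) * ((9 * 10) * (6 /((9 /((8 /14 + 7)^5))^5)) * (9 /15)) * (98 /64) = 294187744123041947196884199128395913277595939 /27666519311140996712811840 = 10633348590567944898.77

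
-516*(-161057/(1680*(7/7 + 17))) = 6925451/2520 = 2748.19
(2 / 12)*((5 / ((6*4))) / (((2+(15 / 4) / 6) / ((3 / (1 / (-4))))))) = -10 / 63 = -0.16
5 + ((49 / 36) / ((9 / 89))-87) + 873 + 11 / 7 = 806.03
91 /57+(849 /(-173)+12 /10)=-104084 /49305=-2.11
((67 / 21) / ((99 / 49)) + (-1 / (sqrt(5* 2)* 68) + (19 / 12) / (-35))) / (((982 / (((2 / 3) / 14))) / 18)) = 63779 / 47636820- 3* sqrt(10) / 2337160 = 0.00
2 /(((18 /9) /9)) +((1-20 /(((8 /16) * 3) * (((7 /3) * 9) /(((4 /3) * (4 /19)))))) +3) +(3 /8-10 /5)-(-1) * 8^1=551485 /28728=19.20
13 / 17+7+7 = 14.76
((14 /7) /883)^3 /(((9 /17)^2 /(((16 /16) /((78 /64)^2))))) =2367488 /84819624143787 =0.00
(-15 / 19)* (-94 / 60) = 47 / 38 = 1.24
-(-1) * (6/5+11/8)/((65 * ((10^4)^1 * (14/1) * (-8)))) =-0.00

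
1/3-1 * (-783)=2350/3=783.33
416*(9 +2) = 4576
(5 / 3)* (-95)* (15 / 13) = -182.69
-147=-147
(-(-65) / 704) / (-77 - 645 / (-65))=-845 / 613888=-0.00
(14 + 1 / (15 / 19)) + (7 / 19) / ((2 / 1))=8807 / 570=15.45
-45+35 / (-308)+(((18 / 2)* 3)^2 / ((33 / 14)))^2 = 46272581 / 484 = 95604.51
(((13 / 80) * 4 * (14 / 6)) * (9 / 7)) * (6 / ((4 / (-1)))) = -2.92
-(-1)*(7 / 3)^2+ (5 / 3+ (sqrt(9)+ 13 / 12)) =403 / 36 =11.19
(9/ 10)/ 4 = 9/ 40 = 0.22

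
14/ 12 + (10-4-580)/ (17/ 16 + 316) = -2177/ 3382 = -0.64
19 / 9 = 2.11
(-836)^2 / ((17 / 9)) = 6290064 / 17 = 370003.76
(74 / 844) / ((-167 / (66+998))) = -19684 / 35237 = -0.56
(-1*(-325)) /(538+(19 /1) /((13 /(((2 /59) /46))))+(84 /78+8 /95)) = 544665875 /903579253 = 0.60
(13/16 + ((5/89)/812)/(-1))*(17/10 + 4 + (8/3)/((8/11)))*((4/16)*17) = 1121883227/34688640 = 32.34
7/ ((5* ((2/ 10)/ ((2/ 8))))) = 7/ 4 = 1.75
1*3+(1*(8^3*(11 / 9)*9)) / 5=5647 / 5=1129.40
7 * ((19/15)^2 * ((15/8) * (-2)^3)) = -2527/15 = -168.47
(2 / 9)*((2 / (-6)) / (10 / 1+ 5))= -2 / 405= -0.00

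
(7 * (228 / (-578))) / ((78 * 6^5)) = -133 / 29214432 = -0.00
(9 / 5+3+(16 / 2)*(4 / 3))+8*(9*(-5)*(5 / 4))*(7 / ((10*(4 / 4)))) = -4493 / 15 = -299.53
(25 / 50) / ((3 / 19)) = 19 / 6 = 3.17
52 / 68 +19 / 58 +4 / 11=15791 / 10846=1.46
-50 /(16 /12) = -75 /2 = -37.50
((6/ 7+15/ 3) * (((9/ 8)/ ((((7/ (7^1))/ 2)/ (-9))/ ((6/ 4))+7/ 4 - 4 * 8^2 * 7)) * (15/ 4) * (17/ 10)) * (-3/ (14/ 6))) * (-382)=-873446247/ 75793592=-11.52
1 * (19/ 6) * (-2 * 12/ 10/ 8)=-19/ 20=-0.95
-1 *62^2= -3844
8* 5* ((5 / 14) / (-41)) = -100 / 287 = -0.35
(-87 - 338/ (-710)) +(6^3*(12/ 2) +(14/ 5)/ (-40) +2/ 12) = 25763899/ 21300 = 1209.57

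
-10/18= -5/9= -0.56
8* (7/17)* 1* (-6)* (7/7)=-336/17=-19.76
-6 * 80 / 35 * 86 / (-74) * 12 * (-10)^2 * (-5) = -24768000 / 259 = -95629.34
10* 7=70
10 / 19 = 0.53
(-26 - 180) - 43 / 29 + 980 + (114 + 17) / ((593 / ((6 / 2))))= 13296376 / 17197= 773.18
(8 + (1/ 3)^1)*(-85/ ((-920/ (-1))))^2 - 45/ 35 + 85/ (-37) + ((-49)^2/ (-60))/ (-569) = -257568578929/ 74840888640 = -3.44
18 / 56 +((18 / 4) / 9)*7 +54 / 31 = 4829 / 868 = 5.56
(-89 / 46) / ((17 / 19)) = -1691 / 782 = -2.16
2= 2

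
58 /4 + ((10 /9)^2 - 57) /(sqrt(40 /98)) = 29 /2 - 31619 * sqrt(5) /810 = -72.79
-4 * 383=-1532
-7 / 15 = -0.47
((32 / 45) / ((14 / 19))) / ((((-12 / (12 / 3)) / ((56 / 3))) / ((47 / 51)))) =-114304 / 20655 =-5.53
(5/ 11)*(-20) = -100/ 11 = -9.09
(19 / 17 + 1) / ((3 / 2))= 24 / 17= 1.41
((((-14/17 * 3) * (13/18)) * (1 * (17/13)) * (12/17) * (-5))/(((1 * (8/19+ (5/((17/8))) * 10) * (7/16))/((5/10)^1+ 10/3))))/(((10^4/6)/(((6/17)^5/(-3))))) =-566352/171625214875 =-0.00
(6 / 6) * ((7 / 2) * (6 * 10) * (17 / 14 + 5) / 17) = 1305 / 17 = 76.76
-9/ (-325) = 0.03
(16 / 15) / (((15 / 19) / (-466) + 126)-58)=141664 / 9030855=0.02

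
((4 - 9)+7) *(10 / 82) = 10 / 41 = 0.24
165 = 165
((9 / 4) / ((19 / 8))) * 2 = 36 / 19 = 1.89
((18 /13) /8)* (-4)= -9 /13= -0.69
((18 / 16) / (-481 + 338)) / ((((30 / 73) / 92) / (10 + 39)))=-246813 / 2860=-86.30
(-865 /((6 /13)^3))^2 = 3611539164025 /46656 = 77407818.16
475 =475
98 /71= 1.38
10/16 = 0.62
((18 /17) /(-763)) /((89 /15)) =-0.00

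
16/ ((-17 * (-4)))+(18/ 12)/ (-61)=437/ 2074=0.21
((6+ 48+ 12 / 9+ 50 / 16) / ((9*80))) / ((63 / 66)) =0.09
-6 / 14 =-3 / 7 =-0.43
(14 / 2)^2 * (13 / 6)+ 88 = 1165 / 6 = 194.17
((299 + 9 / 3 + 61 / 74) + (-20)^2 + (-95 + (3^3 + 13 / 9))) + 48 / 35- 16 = 14490433 / 23310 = 621.64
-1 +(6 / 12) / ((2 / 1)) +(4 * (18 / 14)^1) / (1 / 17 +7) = -3 / 140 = -0.02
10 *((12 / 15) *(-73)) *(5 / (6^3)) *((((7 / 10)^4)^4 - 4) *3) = 972524665356139709 / 6000000000000000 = 162.09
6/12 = 1/2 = 0.50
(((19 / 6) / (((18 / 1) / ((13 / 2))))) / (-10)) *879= -72371 / 720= -100.52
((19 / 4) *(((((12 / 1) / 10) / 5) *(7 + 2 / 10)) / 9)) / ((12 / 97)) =1843 / 250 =7.37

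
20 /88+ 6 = 137 /22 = 6.23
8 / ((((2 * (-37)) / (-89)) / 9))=3204 / 37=86.59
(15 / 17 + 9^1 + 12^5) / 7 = 4230312 / 119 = 35548.84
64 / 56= 8 / 7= 1.14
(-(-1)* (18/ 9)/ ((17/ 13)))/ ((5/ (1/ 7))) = 26/ 595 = 0.04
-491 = -491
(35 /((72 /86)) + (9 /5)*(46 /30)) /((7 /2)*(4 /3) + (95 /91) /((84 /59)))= 25549433 /3095775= 8.25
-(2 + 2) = -4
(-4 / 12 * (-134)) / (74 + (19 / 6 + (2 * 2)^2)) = 268 / 559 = 0.48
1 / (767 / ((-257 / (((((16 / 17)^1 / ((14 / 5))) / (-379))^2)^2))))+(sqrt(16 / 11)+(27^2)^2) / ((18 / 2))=-1063353736377125303057 / 1963520000+4 * sqrt(11) / 99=-541554828255.82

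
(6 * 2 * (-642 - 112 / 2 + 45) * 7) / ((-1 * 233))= 54852 / 233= 235.42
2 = 2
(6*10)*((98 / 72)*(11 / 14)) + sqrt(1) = 391 / 6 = 65.17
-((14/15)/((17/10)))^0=-1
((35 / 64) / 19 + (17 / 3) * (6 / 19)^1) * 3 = 6633 / 1216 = 5.45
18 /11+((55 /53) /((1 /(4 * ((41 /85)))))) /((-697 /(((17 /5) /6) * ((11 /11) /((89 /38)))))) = 1.64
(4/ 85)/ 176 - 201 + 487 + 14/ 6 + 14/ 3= 1095821/ 3740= 293.00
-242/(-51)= 242/51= 4.75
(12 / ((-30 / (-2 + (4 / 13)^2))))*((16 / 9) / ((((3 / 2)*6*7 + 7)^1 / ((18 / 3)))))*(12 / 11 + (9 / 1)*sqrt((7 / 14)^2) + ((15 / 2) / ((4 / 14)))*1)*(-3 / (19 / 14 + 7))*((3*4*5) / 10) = -4811968 / 604175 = -7.96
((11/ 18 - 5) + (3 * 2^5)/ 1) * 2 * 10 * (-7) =-115430/ 9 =-12825.56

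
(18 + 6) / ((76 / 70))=420 / 19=22.11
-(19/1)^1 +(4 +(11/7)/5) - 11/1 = -899/35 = -25.69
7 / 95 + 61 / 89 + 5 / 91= 626313 / 769405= 0.81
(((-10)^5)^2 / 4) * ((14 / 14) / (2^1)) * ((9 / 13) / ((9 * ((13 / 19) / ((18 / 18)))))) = 23750000000 / 169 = 140532544.38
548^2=300304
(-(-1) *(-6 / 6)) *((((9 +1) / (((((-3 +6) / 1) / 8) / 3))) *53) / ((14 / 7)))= -2120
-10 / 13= -0.77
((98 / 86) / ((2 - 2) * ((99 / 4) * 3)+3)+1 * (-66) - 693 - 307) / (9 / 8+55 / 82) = -2373080 / 3999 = -593.42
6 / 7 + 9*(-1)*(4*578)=-145650 / 7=-20807.14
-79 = -79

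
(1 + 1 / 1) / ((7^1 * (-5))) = -2 / 35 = -0.06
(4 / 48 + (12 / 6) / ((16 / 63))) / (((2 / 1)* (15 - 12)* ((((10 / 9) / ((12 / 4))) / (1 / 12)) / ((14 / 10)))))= 1337 / 3200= 0.42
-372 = -372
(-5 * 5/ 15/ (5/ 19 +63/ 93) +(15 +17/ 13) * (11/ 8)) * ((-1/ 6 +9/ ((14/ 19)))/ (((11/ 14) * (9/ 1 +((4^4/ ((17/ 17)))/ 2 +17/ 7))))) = 17959067/ 7907796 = 2.27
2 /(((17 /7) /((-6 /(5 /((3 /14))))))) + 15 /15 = 67 /85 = 0.79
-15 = -15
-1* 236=-236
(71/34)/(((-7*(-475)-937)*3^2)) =71/730728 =0.00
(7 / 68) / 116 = 7 / 7888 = 0.00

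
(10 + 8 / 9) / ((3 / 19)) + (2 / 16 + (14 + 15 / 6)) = 18487 / 216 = 85.59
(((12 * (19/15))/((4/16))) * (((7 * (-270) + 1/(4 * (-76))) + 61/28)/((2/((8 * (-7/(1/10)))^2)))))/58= -8998731840/29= -310301097.93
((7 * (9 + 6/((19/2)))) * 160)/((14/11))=161040/19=8475.79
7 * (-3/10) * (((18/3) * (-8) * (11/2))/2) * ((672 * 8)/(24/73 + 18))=90655488/1115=81305.37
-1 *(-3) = 3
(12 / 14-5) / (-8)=29 / 56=0.52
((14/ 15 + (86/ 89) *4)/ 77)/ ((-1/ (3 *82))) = -525292/ 34265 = -15.33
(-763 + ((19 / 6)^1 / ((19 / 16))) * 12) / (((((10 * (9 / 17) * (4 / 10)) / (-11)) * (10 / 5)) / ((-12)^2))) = 273394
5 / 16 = 0.31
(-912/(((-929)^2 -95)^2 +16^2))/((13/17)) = -3876/2420196347309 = -0.00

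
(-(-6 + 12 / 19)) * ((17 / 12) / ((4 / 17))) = 4913 / 152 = 32.32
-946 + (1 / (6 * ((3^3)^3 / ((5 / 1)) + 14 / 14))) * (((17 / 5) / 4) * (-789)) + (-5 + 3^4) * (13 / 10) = -667209299 / 787520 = -847.23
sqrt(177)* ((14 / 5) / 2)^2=49* sqrt(177) / 25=26.08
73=73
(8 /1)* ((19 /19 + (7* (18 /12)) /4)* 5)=145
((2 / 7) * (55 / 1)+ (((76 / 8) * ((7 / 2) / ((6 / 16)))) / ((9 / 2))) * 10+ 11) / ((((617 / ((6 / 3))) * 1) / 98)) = 1184092 / 16659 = 71.08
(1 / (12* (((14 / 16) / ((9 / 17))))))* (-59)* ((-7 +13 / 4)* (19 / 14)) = 50445 / 3332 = 15.14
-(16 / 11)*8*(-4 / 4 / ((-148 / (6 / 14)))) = -96 / 2849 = -0.03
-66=-66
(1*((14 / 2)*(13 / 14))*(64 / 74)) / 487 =208 / 18019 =0.01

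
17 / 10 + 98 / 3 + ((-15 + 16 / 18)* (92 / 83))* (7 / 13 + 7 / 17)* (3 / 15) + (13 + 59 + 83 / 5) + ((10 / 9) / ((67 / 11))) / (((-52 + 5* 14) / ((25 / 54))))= 1612652967553 / 13438907235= 120.00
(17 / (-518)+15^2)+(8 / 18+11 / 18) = 526859 / 2331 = 226.02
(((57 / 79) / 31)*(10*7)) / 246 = 665 / 100409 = 0.01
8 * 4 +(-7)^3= -311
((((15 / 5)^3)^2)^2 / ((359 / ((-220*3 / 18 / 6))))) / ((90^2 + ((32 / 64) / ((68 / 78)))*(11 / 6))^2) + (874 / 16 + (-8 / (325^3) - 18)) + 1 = 4502669111215270784545551 / 119672707924365178375000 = 37.62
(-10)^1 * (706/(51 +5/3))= -10590/79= -134.05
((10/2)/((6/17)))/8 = 85/48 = 1.77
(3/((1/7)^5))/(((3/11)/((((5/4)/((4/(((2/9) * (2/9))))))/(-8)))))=-924385/2592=-356.63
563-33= 530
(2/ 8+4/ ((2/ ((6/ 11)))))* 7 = 413/ 44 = 9.39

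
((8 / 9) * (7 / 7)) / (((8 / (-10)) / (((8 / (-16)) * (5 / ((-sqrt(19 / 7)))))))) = -25 * sqrt(133) / 171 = -1.69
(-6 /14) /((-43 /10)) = 30 /301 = 0.10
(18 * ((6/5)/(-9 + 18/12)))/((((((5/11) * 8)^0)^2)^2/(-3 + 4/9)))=184/25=7.36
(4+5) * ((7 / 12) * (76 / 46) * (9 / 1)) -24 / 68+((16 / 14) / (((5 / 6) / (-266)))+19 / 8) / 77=12559859 / 172040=73.01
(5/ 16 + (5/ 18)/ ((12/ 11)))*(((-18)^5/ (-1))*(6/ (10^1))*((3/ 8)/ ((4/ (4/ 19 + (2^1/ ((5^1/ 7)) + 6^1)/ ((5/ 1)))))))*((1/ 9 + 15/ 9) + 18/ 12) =739746189/ 1900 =389340.10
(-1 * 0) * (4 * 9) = 0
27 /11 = 2.45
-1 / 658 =-0.00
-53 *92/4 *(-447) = 544893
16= 16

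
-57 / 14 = -4.07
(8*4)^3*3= 98304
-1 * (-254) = 254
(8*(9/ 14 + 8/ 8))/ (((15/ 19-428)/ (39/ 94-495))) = 40633134/ 2670493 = 15.22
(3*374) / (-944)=-561 / 472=-1.19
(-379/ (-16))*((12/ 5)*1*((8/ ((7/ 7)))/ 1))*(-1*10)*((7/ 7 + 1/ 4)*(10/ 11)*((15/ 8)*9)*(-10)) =19186875/ 22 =872130.68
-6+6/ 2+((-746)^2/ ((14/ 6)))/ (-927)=-563005/ 2163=-260.29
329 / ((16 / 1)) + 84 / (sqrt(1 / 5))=329 / 16 + 84 * sqrt(5)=208.39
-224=-224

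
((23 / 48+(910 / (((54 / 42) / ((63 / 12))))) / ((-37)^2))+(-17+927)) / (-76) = -20002589 / 1664704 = -12.02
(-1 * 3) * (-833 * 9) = 22491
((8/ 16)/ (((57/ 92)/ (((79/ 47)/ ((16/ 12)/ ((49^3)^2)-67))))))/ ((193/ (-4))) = 201196950753736/ 479491933568145553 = 0.00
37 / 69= 0.54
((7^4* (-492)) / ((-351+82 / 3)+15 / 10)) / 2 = 3543876 / 1933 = 1833.36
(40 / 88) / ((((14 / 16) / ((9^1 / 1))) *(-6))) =-60 / 77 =-0.78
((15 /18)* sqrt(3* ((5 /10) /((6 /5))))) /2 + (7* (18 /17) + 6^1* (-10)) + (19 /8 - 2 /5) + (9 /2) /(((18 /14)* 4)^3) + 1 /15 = -8903305 /176256 + 5* sqrt(5) /24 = -50.05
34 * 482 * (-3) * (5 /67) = -245820 /67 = -3668.96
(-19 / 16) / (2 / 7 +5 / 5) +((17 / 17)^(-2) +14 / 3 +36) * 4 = 23867 / 144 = 165.74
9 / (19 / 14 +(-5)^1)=-42 / 17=-2.47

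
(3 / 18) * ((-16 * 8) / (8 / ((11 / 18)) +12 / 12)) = -704 / 465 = -1.51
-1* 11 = -11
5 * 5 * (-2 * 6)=-300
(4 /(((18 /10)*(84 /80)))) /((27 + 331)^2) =100 /6055749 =0.00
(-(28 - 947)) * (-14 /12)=-6433 /6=-1072.17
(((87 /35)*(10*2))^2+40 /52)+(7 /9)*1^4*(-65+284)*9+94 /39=4007.69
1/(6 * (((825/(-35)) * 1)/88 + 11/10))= 0.20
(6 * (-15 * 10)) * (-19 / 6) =2850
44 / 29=1.52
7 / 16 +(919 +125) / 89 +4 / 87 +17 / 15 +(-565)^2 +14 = 65919224639 / 206480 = 319252.35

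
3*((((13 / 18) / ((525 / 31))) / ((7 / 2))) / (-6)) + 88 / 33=175997 / 66150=2.66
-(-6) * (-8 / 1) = -48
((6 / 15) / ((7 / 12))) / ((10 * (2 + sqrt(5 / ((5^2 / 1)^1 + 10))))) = 8 / 225-4 * sqrt(7) / 1575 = 0.03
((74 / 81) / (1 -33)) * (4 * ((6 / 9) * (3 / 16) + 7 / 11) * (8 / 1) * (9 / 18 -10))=47101 / 7128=6.61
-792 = -792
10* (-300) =-3000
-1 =-1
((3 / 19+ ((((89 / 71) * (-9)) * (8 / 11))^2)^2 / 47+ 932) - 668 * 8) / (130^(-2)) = -24230652767599331251900 / 332242812418253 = -72930555.19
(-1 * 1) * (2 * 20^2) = -800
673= 673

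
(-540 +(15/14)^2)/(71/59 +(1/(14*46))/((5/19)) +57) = -716597775/77410207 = -9.26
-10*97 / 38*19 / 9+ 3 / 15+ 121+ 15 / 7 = 21878 / 315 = 69.45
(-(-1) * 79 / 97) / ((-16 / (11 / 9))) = -869 / 13968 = -0.06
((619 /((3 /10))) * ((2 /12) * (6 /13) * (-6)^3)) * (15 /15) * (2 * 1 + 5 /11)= -12033360 /143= -84149.37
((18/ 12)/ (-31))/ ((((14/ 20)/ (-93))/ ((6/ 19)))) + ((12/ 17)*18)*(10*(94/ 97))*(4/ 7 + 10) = 285919470/ 219317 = 1303.68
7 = 7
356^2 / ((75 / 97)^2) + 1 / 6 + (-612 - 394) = 2373602423 / 11250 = 210986.88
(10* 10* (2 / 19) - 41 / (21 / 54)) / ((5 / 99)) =-1249578 / 665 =-1879.06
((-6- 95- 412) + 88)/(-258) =425/258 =1.65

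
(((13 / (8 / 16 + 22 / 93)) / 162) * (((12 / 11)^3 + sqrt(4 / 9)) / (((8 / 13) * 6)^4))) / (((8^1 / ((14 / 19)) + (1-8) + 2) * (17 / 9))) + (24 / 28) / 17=1073759470438505 / 21252347280654336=0.05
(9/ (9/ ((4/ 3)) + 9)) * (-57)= -228/ 7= -32.57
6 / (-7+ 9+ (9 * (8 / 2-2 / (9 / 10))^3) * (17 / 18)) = 2187 / 18137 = 0.12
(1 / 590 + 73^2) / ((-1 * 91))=-3144111 / 53690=-58.56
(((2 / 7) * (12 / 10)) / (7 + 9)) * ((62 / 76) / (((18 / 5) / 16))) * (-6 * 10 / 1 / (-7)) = 620 / 931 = 0.67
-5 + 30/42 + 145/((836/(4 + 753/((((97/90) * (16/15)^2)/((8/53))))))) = 6009465755/481362112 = 12.48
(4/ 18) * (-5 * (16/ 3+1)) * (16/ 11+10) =-2660/ 33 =-80.61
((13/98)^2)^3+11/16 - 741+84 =-656.31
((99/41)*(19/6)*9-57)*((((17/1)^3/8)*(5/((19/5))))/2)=6264075/1312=4774.45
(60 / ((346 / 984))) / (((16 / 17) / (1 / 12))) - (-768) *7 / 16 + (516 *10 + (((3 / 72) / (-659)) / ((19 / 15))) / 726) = 69334705993139 / 12580900464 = 5511.11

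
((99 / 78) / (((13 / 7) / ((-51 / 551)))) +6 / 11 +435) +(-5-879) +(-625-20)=-2240200255 / 2048618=-1093.52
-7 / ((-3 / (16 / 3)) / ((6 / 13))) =5.74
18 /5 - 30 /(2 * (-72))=457 /120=3.81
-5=-5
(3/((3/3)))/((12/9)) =9/4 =2.25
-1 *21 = -21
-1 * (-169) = 169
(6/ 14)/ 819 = 1/ 1911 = 0.00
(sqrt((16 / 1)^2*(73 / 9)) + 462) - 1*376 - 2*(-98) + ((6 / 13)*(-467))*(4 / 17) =16*sqrt(73) / 3 + 51114 / 221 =276.85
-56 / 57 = -0.98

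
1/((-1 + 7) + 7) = 1/13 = 0.08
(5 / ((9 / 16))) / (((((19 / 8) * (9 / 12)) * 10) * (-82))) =-128 / 21033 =-0.01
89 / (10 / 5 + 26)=89 / 28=3.18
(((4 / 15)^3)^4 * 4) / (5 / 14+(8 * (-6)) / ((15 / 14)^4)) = -939524096 / 65513704510546875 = -0.00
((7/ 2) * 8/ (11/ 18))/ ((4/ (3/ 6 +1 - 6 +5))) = 63/ 11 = 5.73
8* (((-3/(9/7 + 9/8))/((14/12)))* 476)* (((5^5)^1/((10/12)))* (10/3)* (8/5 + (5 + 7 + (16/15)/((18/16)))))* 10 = -7386579753.09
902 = 902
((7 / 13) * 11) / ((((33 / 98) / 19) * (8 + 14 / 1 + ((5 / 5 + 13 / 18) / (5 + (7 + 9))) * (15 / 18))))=9853704 / 650663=15.14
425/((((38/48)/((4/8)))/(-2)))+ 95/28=-283795/532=-533.45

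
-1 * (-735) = 735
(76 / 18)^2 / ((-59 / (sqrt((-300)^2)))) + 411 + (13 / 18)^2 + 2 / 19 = 116581325 / 363204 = 320.98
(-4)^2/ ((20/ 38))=152/ 5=30.40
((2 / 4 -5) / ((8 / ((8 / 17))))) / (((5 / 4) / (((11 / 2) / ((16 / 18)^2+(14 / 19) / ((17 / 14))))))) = -152361 / 182740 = -0.83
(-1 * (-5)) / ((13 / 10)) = 50 / 13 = 3.85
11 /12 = 0.92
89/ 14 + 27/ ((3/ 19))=177.36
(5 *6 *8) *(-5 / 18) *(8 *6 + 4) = -10400 / 3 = -3466.67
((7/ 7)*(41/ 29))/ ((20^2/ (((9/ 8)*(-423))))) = -156087/ 92800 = -1.68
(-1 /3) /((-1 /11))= 3.67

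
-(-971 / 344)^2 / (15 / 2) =-942841 / 887520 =-1.06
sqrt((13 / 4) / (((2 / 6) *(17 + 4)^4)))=sqrt(39) / 882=0.01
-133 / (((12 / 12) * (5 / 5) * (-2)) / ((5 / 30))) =133 / 12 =11.08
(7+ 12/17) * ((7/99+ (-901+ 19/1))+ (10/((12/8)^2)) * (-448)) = -37260461/1683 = -22139.31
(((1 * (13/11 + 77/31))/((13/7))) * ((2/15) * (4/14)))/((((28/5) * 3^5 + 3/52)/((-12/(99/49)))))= -3920000/11944710657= -0.00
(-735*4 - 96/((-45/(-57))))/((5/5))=-15308/5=-3061.60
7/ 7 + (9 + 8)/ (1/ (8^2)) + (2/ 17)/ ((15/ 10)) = 55543/ 51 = 1089.08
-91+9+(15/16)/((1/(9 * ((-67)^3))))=-40604317/16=-2537769.81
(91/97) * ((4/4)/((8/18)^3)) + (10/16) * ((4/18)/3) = 1798913/167616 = 10.73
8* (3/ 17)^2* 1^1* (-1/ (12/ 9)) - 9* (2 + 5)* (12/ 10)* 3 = -327996/ 1445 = -226.99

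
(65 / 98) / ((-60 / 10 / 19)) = -1235 / 588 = -2.10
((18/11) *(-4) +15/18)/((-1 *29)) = 13/66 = 0.20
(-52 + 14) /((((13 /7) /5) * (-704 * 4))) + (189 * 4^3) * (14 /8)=387459737 /18304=21168.04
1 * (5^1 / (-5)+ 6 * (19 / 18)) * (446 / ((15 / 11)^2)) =1279.19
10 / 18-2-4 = -49 / 9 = -5.44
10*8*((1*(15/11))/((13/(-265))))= -318000/143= -2223.78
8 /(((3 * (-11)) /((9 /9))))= -8 /33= -0.24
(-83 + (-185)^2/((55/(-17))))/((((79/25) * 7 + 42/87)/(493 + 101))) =-655919100/2341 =-280187.57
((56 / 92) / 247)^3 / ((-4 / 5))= -0.00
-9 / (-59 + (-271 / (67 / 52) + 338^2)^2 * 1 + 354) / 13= -40401 / 758855669907283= -0.00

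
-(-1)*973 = 973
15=15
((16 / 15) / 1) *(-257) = -4112 / 15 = -274.13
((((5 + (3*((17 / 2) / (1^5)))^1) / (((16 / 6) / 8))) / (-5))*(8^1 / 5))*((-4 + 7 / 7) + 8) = -732 / 5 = -146.40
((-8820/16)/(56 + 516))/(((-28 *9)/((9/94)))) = 0.00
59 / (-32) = -59 / 32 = -1.84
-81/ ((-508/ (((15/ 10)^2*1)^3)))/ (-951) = -19683/ 10306304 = -0.00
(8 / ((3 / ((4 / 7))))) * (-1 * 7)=-10.67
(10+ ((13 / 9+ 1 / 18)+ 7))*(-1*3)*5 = -555 / 2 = -277.50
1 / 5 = 0.20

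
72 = 72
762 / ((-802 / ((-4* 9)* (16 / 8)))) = 27432 / 401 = 68.41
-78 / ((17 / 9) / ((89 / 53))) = -62478 / 901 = -69.34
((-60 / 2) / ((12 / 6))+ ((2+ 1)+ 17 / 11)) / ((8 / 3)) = -345 / 88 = -3.92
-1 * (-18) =18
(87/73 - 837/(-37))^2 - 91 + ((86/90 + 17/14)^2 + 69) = 1591930919707489/2895544656900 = 549.79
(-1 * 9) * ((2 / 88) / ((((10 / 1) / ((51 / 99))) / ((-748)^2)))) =-5895.60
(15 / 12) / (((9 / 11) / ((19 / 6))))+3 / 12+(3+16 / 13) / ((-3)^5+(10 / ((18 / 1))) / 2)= 62206063 / 12268152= 5.07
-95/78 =-1.22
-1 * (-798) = 798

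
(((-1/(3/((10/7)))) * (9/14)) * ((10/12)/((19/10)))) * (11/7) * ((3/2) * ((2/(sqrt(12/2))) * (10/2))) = -6875 * sqrt(6)/13034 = -1.29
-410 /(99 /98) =-405.86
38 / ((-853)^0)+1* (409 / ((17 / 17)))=447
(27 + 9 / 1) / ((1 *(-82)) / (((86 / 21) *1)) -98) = -1548 / 5075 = -0.31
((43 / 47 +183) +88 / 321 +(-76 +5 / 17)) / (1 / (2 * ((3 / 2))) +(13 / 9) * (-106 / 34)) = -83470953 / 3208502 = -26.02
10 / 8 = 5 / 4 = 1.25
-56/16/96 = -7/192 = -0.04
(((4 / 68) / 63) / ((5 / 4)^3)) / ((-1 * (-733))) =64 / 98130375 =0.00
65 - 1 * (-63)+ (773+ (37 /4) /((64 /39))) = 232099 /256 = 906.64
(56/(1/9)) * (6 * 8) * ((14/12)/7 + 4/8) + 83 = 16211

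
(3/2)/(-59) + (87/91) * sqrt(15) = -3/118 + 87 * sqrt(15)/91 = 3.68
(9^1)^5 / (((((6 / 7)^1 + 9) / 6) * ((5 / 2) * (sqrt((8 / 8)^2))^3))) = 1653372 / 115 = 14377.15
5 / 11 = 0.45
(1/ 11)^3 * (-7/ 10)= -7/ 13310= -0.00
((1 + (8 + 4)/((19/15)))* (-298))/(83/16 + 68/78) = -185952/361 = -515.10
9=9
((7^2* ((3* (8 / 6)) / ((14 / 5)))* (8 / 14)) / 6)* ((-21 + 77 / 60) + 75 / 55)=-12113 / 99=-122.35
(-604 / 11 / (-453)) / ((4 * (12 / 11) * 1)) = 1 / 36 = 0.03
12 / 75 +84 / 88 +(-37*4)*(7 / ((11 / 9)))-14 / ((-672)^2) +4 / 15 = -7506621971 / 8870400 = -846.26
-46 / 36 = -23 / 18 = -1.28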